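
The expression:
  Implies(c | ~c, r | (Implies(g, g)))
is always true.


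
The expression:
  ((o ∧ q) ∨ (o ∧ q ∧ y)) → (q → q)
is always true.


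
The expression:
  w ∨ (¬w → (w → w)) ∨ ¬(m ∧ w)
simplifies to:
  True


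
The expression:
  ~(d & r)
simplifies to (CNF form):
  ~d | ~r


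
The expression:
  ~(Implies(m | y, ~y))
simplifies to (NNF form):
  y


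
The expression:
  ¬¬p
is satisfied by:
  {p: True}


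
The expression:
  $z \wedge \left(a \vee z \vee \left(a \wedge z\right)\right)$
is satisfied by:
  {z: True}


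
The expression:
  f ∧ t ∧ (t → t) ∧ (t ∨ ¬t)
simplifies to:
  f ∧ t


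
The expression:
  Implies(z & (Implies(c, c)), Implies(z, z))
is always true.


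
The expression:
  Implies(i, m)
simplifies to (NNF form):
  m | ~i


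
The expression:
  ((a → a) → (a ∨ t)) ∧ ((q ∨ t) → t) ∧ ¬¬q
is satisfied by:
  {t: True, q: True}


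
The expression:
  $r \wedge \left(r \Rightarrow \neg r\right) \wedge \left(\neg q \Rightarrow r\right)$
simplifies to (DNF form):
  $\text{False}$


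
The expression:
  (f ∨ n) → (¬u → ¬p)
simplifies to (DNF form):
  u ∨ (¬f ∧ ¬n) ∨ ¬p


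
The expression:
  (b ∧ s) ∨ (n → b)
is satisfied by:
  {b: True, n: False}
  {n: False, b: False}
  {n: True, b: True}


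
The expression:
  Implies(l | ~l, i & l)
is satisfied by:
  {i: True, l: True}


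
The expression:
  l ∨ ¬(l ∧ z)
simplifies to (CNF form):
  True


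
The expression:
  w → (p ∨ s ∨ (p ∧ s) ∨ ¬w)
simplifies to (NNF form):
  p ∨ s ∨ ¬w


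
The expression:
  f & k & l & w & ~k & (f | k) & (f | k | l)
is never true.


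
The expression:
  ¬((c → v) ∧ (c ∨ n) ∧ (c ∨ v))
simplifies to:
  (¬c ∧ ¬n) ∨ ¬v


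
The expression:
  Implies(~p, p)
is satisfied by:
  {p: True}


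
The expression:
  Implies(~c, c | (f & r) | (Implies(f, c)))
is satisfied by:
  {r: True, c: True, f: False}
  {r: True, c: False, f: False}
  {c: True, r: False, f: False}
  {r: False, c: False, f: False}
  {f: True, r: True, c: True}
  {f: True, r: True, c: False}
  {f: True, c: True, r: False}


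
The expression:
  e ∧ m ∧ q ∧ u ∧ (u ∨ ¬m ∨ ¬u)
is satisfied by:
  {m: True, e: True, u: True, q: True}


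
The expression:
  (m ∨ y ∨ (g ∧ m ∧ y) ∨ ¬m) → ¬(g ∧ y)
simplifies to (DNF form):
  ¬g ∨ ¬y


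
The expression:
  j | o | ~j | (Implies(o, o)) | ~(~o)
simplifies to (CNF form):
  True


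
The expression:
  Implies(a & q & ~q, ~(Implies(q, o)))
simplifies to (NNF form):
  True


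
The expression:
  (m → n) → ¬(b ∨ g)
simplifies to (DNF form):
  (m ∧ ¬n) ∨ (¬b ∧ ¬g) ∨ (m ∧ ¬b ∧ ¬g) ∨ (m ∧ ¬b ∧ ¬n) ∨ (m ∧ ¬g ∧ ¬n) ∨ (¬b ∧ ¬g ∧ ¬n) ∨ (m ∧ ¬b ∧ ¬g ∧ ¬n)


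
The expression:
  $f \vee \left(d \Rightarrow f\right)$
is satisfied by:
  {f: True, d: False}
  {d: False, f: False}
  {d: True, f: True}


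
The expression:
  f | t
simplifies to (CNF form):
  f | t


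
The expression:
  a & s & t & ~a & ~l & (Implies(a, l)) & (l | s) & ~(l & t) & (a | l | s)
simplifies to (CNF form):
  False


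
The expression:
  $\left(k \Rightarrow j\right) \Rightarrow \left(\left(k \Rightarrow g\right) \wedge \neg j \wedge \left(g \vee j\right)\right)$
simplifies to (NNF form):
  $\neg j \wedge \left(g \vee k\right)$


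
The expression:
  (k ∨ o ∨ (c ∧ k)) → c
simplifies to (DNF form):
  c ∨ (¬k ∧ ¬o)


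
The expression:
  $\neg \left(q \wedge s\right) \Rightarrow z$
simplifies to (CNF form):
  $\left(q \vee z\right) \wedge \left(s \vee z\right)$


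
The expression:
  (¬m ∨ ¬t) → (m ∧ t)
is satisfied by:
  {t: True, m: True}


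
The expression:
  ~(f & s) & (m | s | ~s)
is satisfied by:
  {s: False, f: False}
  {f: True, s: False}
  {s: True, f: False}


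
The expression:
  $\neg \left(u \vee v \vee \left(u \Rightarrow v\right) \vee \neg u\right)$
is never true.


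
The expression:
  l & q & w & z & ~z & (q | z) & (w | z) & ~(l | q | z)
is never true.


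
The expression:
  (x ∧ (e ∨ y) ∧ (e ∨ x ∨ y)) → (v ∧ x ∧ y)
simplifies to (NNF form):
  (v ∧ y) ∨ (¬e ∧ ¬y) ∨ ¬x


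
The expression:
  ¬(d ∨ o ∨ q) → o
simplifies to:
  d ∨ o ∨ q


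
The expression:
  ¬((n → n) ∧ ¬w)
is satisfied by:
  {w: True}


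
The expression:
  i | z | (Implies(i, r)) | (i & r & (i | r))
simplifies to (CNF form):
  True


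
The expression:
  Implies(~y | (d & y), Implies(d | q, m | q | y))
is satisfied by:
  {y: True, q: True, m: True, d: False}
  {y: True, q: True, m: False, d: False}
  {y: True, m: True, q: False, d: False}
  {y: True, m: False, q: False, d: False}
  {q: True, m: True, y: False, d: False}
  {q: True, y: False, m: False, d: False}
  {q: False, m: True, y: False, d: False}
  {q: False, y: False, m: False, d: False}
  {y: True, d: True, q: True, m: True}
  {y: True, d: True, q: True, m: False}
  {y: True, d: True, m: True, q: False}
  {y: True, d: True, m: False, q: False}
  {d: True, q: True, m: True, y: False}
  {d: True, q: True, m: False, y: False}
  {d: True, m: True, q: False, y: False}


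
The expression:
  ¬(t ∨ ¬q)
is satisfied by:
  {q: True, t: False}


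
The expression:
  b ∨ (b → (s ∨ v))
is always true.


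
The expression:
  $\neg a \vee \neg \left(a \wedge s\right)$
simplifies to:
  $\neg a \vee \neg s$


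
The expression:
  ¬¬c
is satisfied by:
  {c: True}


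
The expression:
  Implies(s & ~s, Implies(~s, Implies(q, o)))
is always true.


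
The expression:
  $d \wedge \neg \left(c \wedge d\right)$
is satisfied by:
  {d: True, c: False}


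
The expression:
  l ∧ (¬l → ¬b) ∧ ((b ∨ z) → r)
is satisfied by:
  {r: True, l: True, b: False, z: False}
  {r: True, z: True, l: True, b: False}
  {r: True, b: True, l: True, z: False}
  {r: True, z: True, b: True, l: True}
  {l: True, z: False, b: False, r: False}


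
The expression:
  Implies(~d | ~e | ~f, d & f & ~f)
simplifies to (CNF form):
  d & e & f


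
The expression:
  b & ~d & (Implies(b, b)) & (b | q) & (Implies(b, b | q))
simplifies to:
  b & ~d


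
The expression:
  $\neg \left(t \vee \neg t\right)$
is never true.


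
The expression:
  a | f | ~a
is always true.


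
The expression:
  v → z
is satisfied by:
  {z: True, v: False}
  {v: False, z: False}
  {v: True, z: True}


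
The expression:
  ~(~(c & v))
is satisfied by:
  {c: True, v: True}


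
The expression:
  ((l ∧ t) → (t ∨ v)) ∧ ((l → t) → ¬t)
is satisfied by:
  {t: False}


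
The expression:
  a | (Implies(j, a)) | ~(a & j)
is always true.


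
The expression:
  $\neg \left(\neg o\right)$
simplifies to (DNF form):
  $o$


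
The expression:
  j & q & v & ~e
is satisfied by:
  {j: True, q: True, v: True, e: False}


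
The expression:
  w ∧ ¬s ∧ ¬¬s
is never true.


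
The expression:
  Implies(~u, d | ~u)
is always true.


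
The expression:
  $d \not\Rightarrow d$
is never true.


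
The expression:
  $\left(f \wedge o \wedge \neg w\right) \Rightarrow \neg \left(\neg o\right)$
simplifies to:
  $\text{True}$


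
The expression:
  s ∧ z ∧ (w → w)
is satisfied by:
  {z: True, s: True}


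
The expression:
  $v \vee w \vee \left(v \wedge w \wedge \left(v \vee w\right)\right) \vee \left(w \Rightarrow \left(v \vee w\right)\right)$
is always true.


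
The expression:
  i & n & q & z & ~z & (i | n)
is never true.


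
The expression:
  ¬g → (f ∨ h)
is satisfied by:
  {g: True, h: True, f: True}
  {g: True, h: True, f: False}
  {g: True, f: True, h: False}
  {g: True, f: False, h: False}
  {h: True, f: True, g: False}
  {h: True, f: False, g: False}
  {f: True, h: False, g: False}


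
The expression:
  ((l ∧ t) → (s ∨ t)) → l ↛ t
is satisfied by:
  {l: True, t: False}


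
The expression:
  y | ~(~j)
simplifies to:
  j | y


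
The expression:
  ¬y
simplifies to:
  ¬y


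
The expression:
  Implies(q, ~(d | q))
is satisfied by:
  {q: False}


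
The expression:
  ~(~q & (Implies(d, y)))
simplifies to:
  q | (d & ~y)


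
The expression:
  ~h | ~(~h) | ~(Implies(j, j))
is always true.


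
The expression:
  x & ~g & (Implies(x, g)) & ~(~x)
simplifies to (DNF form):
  False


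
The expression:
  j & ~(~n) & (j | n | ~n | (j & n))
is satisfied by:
  {j: True, n: True}


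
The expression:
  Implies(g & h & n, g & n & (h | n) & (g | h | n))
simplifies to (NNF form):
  True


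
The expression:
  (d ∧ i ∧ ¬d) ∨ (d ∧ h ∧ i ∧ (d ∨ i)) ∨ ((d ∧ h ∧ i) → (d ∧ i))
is always true.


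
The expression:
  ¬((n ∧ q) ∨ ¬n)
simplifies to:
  n ∧ ¬q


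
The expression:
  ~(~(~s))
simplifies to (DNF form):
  ~s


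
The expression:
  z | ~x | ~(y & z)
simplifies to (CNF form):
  True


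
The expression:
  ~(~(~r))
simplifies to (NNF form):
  ~r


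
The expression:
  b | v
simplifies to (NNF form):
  b | v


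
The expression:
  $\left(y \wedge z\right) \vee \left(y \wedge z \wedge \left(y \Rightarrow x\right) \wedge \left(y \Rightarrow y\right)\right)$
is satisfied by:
  {z: True, y: True}


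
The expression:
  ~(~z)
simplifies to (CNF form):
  z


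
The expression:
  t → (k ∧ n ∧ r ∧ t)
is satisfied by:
  {k: True, r: True, n: True, t: False}
  {k: True, r: True, n: False, t: False}
  {k: True, n: True, r: False, t: False}
  {k: True, n: False, r: False, t: False}
  {r: True, n: True, k: False, t: False}
  {r: True, k: False, n: False, t: False}
  {r: False, n: True, k: False, t: False}
  {r: False, k: False, n: False, t: False}
  {k: True, t: True, r: True, n: True}


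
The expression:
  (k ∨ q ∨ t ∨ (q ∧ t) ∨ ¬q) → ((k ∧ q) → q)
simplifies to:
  True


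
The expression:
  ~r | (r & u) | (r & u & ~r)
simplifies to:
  u | ~r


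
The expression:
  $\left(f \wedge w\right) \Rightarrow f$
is always true.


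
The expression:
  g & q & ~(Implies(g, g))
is never true.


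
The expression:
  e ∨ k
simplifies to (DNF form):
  e ∨ k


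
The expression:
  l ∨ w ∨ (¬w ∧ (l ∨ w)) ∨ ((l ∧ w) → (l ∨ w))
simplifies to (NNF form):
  True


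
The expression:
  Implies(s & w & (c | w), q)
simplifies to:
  q | ~s | ~w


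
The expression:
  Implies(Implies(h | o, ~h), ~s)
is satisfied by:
  {h: True, s: False}
  {s: False, h: False}
  {s: True, h: True}


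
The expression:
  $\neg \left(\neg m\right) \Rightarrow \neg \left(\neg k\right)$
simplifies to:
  $k \vee \neg m$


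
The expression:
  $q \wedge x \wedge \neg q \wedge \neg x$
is never true.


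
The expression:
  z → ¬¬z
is always true.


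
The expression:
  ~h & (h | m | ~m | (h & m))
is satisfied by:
  {h: False}


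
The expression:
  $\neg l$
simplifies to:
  $\neg l$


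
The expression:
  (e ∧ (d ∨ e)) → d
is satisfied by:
  {d: True, e: False}
  {e: False, d: False}
  {e: True, d: True}


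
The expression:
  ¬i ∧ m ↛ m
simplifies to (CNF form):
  False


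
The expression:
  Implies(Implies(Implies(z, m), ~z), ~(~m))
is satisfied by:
  {m: True}


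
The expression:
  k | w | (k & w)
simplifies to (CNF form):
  k | w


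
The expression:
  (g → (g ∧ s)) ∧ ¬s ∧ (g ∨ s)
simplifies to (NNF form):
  False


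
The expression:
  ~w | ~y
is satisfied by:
  {w: False, y: False}
  {y: True, w: False}
  {w: True, y: False}


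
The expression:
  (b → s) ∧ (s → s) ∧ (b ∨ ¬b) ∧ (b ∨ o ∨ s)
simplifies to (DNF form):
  s ∨ (o ∧ ¬b)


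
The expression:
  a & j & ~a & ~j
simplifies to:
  False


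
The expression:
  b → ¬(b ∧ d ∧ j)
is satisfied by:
  {d: False, b: False, j: False}
  {j: True, d: False, b: False}
  {b: True, d: False, j: False}
  {j: True, b: True, d: False}
  {d: True, j: False, b: False}
  {j: True, d: True, b: False}
  {b: True, d: True, j: False}


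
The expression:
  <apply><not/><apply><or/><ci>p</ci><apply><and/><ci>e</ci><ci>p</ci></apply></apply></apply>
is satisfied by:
  {p: False}


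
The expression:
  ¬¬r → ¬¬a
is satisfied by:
  {a: True, r: False}
  {r: False, a: False}
  {r: True, a: True}


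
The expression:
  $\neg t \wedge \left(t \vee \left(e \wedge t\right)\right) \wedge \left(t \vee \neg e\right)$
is never true.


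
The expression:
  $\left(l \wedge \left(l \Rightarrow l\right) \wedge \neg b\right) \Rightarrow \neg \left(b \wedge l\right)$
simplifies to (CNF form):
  $\text{True}$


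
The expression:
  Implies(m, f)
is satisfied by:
  {f: True, m: False}
  {m: False, f: False}
  {m: True, f: True}


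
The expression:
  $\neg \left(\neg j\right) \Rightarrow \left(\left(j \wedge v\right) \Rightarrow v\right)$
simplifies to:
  $\text{True}$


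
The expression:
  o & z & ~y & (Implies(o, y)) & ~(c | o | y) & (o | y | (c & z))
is never true.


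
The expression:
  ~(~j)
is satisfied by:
  {j: True}


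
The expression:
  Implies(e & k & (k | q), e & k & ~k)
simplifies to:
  ~e | ~k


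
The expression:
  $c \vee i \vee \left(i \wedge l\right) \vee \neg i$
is always true.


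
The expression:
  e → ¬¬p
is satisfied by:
  {p: True, e: False}
  {e: False, p: False}
  {e: True, p: True}


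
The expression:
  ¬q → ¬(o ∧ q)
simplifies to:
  True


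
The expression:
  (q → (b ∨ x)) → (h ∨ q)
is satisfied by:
  {q: True, h: True}
  {q: True, h: False}
  {h: True, q: False}


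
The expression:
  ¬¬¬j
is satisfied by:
  {j: False}


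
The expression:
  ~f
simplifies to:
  ~f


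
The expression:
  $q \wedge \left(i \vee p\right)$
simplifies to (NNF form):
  $q \wedge \left(i \vee p\right)$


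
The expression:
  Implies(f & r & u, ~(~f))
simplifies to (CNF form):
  True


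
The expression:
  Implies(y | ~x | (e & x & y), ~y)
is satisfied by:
  {y: False}


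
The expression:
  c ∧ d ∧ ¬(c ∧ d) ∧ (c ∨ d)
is never true.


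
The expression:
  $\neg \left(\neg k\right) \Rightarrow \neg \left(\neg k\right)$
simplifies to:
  $\text{True}$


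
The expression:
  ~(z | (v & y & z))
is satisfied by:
  {z: False}


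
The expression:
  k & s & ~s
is never true.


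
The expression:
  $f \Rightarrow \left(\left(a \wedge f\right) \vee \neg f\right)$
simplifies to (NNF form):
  $a \vee \neg f$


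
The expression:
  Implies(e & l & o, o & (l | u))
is always true.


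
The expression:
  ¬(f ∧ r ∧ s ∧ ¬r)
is always true.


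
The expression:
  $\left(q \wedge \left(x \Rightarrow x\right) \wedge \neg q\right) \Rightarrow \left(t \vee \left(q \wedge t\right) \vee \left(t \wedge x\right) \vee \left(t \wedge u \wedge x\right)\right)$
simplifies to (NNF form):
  $\text{True}$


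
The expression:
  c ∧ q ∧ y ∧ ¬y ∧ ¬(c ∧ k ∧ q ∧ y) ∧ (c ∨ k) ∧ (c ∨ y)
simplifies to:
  False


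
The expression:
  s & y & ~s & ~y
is never true.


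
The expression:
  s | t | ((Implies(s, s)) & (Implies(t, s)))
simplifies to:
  True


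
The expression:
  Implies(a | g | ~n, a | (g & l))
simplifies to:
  a | (g & l) | (n & ~g)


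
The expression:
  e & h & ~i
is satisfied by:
  {h: True, e: True, i: False}


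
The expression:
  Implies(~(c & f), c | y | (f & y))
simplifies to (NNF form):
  c | y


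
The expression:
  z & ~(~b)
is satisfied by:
  {z: True, b: True}


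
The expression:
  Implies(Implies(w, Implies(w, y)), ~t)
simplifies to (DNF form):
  ~t | (w & ~y)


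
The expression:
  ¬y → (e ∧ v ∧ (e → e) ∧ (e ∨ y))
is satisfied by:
  {y: True, v: True, e: True}
  {y: True, v: True, e: False}
  {y: True, e: True, v: False}
  {y: True, e: False, v: False}
  {v: True, e: True, y: False}


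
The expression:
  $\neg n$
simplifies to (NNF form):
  $\neg n$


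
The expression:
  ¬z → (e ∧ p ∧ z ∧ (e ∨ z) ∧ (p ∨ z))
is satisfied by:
  {z: True}


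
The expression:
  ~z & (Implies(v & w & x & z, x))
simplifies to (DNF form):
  ~z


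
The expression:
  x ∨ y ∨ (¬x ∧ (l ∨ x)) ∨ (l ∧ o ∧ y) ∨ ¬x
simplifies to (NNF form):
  True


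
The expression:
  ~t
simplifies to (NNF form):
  ~t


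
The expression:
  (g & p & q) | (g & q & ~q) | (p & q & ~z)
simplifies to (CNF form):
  p & q & (g | ~z)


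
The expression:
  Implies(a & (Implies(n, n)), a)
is always true.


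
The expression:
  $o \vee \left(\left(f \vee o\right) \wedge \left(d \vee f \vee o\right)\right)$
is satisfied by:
  {o: True, f: True}
  {o: True, f: False}
  {f: True, o: False}


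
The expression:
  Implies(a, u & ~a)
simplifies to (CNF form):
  ~a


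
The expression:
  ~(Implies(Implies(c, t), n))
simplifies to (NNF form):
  ~n & (t | ~c)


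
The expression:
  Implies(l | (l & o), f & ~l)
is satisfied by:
  {l: False}


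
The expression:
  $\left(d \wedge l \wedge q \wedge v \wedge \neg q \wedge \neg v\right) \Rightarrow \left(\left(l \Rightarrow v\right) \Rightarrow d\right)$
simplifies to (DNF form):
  $\text{True}$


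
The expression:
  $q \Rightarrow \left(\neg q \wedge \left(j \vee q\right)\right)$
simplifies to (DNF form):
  $\neg q$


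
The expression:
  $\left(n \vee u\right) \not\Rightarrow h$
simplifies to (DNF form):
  $\left(n \wedge \neg h\right) \vee \left(u \wedge \neg h\right)$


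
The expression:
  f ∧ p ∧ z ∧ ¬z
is never true.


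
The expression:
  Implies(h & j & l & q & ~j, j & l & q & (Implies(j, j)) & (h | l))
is always true.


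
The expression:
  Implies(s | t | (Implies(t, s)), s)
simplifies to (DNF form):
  s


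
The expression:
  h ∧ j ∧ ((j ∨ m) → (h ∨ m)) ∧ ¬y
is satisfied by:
  {h: True, j: True, y: False}


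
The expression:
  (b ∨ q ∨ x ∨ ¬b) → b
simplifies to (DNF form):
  b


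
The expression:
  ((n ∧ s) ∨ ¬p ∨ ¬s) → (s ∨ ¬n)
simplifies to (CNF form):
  s ∨ ¬n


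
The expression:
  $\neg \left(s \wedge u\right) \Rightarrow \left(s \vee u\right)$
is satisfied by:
  {u: True, s: True}
  {u: True, s: False}
  {s: True, u: False}


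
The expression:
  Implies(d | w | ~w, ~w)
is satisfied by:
  {w: False}


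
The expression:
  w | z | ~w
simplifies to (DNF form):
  True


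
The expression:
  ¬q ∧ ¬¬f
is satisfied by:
  {f: True, q: False}


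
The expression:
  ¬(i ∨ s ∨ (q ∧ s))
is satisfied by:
  {i: False, s: False}


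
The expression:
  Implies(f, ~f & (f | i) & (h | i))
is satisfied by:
  {f: False}


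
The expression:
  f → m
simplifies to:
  m ∨ ¬f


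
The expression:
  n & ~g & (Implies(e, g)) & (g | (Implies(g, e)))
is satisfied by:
  {n: True, g: False, e: False}


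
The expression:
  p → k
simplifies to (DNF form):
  k ∨ ¬p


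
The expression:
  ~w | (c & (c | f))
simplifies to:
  c | ~w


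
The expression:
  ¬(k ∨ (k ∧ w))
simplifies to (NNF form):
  ¬k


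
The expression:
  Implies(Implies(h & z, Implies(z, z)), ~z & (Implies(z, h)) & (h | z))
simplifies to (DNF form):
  h & ~z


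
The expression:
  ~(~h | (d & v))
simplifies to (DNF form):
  (h & ~d) | (h & ~v)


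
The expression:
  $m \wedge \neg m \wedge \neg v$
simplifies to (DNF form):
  $\text{False}$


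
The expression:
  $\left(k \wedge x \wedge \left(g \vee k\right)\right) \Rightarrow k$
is always true.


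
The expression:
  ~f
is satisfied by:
  {f: False}


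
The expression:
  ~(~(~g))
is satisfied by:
  {g: False}


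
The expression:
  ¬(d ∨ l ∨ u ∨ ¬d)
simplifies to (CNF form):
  False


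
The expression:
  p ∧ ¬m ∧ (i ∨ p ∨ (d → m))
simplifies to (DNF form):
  p ∧ ¬m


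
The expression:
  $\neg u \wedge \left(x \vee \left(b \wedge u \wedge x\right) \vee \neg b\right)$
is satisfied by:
  {x: True, u: False, b: False}
  {u: False, b: False, x: False}
  {x: True, b: True, u: False}


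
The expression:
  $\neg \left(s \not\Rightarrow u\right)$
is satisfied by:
  {u: True, s: False}
  {s: False, u: False}
  {s: True, u: True}


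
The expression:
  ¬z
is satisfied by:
  {z: False}


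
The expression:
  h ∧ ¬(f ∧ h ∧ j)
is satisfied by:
  {h: True, j: False, f: False}
  {h: True, f: True, j: False}
  {h: True, j: True, f: False}


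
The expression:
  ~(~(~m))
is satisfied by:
  {m: False}


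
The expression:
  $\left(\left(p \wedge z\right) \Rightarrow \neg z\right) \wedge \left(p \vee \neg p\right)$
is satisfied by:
  {p: False, z: False}
  {z: True, p: False}
  {p: True, z: False}


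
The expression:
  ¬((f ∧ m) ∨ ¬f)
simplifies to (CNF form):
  f ∧ ¬m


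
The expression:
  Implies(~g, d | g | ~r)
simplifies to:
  d | g | ~r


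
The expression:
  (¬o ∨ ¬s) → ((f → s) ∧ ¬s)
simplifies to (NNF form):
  (o ∧ s) ∨ (¬f ∧ ¬s)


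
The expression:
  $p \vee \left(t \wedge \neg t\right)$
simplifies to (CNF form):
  $p$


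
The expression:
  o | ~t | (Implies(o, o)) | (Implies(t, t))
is always true.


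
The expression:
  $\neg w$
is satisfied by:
  {w: False}


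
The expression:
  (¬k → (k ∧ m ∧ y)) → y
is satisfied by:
  {y: True, k: False}
  {k: False, y: False}
  {k: True, y: True}


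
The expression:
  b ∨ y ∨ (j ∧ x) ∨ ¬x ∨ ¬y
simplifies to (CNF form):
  True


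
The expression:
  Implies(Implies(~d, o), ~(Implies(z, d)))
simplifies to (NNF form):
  ~d & (z | ~o)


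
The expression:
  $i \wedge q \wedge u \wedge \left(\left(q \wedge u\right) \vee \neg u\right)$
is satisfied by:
  {i: True, u: True, q: True}


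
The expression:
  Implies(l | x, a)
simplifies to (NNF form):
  a | (~l & ~x)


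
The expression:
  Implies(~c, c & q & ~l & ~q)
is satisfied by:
  {c: True}


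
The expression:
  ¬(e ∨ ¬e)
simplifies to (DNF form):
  False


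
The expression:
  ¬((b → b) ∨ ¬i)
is never true.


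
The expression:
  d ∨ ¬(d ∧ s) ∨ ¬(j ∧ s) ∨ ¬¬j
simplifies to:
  True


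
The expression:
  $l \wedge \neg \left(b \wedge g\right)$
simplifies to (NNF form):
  $l \wedge \left(\neg b \vee \neg g\right)$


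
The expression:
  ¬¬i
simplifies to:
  i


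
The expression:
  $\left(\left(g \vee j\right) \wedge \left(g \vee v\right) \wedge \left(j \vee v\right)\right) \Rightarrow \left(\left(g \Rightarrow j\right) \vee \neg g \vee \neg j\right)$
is always true.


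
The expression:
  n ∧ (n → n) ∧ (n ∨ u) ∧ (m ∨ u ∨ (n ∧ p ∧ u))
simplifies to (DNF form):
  (m ∧ n) ∨ (n ∧ u)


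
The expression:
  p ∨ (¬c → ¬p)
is always true.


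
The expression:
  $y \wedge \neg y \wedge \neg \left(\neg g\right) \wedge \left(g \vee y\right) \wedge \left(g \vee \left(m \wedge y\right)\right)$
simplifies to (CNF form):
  $\text{False}$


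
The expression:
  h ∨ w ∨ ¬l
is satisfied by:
  {h: True, w: True, l: False}
  {h: True, l: False, w: False}
  {w: True, l: False, h: False}
  {w: False, l: False, h: False}
  {h: True, w: True, l: True}
  {h: True, l: True, w: False}
  {w: True, l: True, h: False}


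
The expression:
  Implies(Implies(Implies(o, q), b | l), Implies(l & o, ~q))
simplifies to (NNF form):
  ~l | ~o | ~q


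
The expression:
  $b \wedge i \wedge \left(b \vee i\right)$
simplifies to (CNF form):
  $b \wedge i$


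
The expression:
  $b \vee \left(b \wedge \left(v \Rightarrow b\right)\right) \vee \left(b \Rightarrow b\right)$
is always true.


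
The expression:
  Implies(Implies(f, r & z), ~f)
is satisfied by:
  {z: False, r: False, f: False}
  {f: True, z: False, r: False}
  {r: True, z: False, f: False}
  {f: True, r: True, z: False}
  {z: True, f: False, r: False}
  {f: True, z: True, r: False}
  {r: True, z: True, f: False}


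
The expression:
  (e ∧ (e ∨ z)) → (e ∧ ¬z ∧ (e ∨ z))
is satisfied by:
  {e: False, z: False}
  {z: True, e: False}
  {e: True, z: False}


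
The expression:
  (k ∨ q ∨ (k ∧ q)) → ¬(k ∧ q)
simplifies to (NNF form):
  ¬k ∨ ¬q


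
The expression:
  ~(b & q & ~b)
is always true.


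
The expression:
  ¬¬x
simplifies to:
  x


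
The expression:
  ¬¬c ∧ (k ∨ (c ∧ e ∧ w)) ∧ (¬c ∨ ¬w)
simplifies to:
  c ∧ k ∧ ¬w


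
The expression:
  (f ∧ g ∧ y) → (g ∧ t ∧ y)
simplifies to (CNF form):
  t ∨ ¬f ∨ ¬g ∨ ¬y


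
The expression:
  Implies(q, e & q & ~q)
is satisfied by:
  {q: False}


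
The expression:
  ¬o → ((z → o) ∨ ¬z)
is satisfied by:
  {o: True, z: False}
  {z: False, o: False}
  {z: True, o: True}


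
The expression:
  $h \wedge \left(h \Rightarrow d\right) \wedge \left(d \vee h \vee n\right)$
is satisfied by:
  {h: True, d: True}


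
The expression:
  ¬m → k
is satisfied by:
  {k: True, m: True}
  {k: True, m: False}
  {m: True, k: False}


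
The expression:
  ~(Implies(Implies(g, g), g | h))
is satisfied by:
  {g: False, h: False}


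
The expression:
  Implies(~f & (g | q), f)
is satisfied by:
  {f: True, q: False, g: False}
  {f: True, g: True, q: False}
  {f: True, q: True, g: False}
  {f: True, g: True, q: True}
  {g: False, q: False, f: False}


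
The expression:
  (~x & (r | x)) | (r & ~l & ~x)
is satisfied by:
  {r: True, x: False}


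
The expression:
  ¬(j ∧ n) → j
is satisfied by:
  {j: True}


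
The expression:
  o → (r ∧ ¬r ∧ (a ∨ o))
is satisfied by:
  {o: False}


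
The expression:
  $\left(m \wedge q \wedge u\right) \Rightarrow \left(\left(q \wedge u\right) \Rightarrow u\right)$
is always true.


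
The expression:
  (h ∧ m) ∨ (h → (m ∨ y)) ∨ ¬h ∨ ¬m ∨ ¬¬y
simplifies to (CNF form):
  True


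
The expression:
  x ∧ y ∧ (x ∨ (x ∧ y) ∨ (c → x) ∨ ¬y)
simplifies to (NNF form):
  x ∧ y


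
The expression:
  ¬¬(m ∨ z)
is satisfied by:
  {z: True, m: True}
  {z: True, m: False}
  {m: True, z: False}


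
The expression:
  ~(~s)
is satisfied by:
  {s: True}


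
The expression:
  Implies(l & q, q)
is always true.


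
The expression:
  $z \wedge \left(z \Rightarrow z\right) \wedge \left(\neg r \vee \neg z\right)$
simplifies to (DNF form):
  $z \wedge \neg r$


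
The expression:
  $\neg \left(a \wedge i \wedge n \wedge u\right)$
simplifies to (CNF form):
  $\neg a \vee \neg i \vee \neg n \vee \neg u$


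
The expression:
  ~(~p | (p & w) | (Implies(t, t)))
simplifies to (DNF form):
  False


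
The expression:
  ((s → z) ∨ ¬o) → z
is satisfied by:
  {z: True, s: True, o: True}
  {z: True, s: True, o: False}
  {z: True, o: True, s: False}
  {z: True, o: False, s: False}
  {s: True, o: True, z: False}


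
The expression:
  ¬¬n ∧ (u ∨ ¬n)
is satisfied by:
  {u: True, n: True}


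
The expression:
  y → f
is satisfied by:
  {f: True, y: False}
  {y: False, f: False}
  {y: True, f: True}


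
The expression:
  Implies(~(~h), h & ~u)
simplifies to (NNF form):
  ~h | ~u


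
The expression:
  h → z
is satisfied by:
  {z: True, h: False}
  {h: False, z: False}
  {h: True, z: True}


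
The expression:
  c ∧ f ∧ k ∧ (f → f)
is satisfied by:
  {c: True, f: True, k: True}


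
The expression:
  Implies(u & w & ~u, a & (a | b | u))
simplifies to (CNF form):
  True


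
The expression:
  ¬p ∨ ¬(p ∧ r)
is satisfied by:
  {p: False, r: False}
  {r: True, p: False}
  {p: True, r: False}


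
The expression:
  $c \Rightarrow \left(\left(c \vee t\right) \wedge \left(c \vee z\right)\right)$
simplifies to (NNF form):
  $\text{True}$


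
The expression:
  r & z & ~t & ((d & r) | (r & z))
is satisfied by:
  {r: True, z: True, t: False}


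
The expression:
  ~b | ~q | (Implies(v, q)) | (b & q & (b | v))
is always true.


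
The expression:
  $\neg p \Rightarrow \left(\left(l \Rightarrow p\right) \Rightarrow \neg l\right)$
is always true.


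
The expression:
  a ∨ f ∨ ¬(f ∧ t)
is always true.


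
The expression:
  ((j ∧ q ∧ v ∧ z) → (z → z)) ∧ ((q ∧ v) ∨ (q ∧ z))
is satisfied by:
  {z: True, v: True, q: True}
  {z: True, q: True, v: False}
  {v: True, q: True, z: False}


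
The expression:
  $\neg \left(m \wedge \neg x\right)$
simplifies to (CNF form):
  $x \vee \neg m$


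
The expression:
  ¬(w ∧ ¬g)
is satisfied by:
  {g: True, w: False}
  {w: False, g: False}
  {w: True, g: True}


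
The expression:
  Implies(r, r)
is always true.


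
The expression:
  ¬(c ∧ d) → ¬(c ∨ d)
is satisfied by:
  {c: False, d: False}
  {d: True, c: True}


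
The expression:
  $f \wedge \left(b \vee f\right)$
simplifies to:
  $f$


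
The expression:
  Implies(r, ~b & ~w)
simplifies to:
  ~r | (~b & ~w)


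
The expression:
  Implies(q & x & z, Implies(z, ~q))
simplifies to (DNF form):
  ~q | ~x | ~z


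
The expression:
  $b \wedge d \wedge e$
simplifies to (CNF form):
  $b \wedge d \wedge e$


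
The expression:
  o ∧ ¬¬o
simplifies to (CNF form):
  o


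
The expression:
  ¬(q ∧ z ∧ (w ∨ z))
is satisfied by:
  {q: False, z: False}
  {z: True, q: False}
  {q: True, z: False}


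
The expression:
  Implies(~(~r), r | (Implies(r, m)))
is always true.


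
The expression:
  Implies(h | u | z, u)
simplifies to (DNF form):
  u | (~h & ~z)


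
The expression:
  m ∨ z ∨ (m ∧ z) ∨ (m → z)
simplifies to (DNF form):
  True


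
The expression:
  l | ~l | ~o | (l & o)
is always true.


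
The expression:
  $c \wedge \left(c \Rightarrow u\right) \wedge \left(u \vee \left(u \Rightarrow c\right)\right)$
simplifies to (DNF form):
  $c \wedge u$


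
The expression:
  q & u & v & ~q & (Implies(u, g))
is never true.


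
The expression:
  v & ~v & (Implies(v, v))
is never true.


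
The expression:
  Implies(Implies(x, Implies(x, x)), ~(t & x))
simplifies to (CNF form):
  ~t | ~x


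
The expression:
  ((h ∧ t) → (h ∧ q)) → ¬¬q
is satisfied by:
  {q: True, h: True, t: True}
  {q: True, h: True, t: False}
  {q: True, t: True, h: False}
  {q: True, t: False, h: False}
  {h: True, t: True, q: False}


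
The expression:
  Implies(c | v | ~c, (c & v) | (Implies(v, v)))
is always true.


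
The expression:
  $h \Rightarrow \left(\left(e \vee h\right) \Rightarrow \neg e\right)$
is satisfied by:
  {h: False, e: False}
  {e: True, h: False}
  {h: True, e: False}


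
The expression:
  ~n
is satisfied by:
  {n: False}


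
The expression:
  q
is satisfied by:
  {q: True}


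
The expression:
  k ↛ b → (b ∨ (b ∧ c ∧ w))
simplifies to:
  b ∨ ¬k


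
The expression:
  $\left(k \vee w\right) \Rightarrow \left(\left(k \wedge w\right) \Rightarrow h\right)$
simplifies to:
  $h \vee \neg k \vee \neg w$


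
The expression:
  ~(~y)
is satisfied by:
  {y: True}


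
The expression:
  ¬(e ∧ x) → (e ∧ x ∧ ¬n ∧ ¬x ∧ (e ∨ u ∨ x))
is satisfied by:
  {e: True, x: True}


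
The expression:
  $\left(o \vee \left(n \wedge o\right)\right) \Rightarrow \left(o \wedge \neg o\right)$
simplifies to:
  $\neg o$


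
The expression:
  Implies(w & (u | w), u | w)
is always true.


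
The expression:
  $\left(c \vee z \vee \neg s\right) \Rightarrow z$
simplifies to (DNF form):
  $z \vee \left(s \wedge \neg c\right)$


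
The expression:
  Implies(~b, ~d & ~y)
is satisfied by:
  {b: True, d: False, y: False}
  {b: True, y: True, d: False}
  {b: True, d: True, y: False}
  {b: True, y: True, d: True}
  {y: False, d: False, b: False}


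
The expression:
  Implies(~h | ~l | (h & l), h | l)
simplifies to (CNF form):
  h | l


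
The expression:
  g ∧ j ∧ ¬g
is never true.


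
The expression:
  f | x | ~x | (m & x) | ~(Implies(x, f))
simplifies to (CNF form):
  True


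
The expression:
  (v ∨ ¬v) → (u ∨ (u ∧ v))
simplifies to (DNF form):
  u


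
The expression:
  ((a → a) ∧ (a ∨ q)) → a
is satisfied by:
  {a: True, q: False}
  {q: False, a: False}
  {q: True, a: True}


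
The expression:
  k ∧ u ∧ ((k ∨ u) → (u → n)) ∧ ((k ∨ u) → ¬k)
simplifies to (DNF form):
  False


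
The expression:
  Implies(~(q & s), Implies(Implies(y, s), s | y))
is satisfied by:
  {y: True, s: True}
  {y: True, s: False}
  {s: True, y: False}


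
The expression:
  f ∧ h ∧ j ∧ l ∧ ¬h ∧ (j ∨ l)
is never true.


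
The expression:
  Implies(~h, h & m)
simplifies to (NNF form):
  h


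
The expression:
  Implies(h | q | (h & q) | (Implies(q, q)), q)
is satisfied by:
  {q: True}


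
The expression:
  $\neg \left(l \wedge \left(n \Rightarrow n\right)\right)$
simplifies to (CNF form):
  $\neg l$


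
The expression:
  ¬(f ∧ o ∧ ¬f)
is always true.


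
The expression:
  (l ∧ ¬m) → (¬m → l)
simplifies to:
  True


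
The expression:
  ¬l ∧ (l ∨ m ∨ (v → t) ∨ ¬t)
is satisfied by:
  {l: False}


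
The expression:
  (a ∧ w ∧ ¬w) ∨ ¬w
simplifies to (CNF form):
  ¬w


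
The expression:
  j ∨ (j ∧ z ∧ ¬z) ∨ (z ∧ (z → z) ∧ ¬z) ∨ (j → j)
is always true.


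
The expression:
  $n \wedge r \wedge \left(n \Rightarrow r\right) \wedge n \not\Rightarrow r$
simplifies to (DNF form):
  $\text{False}$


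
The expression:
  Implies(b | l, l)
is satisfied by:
  {l: True, b: False}
  {b: False, l: False}
  {b: True, l: True}


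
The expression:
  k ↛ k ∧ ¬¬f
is never true.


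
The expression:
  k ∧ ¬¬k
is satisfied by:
  {k: True}


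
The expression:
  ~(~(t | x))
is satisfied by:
  {x: True, t: True}
  {x: True, t: False}
  {t: True, x: False}


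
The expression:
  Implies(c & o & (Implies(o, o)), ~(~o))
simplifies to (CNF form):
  True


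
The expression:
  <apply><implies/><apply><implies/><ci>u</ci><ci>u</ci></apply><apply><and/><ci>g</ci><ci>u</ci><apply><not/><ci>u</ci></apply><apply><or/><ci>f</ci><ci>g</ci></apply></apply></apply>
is never true.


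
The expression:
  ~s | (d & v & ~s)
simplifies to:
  ~s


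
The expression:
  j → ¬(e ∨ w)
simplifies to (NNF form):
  (¬e ∧ ¬w) ∨ ¬j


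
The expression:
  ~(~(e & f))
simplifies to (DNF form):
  e & f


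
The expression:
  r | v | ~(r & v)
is always true.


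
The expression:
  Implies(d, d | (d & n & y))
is always true.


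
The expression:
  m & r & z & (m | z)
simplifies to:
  m & r & z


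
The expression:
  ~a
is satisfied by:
  {a: False}


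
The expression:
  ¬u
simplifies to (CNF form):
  ¬u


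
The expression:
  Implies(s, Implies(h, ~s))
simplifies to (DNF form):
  ~h | ~s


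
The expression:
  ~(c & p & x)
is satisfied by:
  {p: False, c: False, x: False}
  {x: True, p: False, c: False}
  {c: True, p: False, x: False}
  {x: True, c: True, p: False}
  {p: True, x: False, c: False}
  {x: True, p: True, c: False}
  {c: True, p: True, x: False}


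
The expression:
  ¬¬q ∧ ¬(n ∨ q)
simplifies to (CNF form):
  False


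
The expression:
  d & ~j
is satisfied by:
  {d: True, j: False}


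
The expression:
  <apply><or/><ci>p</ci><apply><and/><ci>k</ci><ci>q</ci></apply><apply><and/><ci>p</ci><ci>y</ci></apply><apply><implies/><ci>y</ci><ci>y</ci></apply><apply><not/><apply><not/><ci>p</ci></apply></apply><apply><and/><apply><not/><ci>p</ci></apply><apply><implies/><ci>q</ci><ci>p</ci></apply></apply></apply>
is always true.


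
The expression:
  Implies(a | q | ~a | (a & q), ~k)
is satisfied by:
  {k: False}


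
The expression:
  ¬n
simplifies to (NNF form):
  ¬n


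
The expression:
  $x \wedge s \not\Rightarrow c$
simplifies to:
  $s \wedge x \wedge \neg c$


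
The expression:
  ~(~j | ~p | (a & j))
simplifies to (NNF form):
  j & p & ~a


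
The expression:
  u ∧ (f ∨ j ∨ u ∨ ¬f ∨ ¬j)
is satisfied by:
  {u: True}


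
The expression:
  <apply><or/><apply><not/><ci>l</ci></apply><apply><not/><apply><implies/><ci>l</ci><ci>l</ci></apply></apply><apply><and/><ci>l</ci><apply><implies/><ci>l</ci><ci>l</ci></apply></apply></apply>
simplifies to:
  <true/>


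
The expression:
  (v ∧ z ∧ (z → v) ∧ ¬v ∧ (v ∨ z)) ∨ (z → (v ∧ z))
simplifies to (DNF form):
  v ∨ ¬z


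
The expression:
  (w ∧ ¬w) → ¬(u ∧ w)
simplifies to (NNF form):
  True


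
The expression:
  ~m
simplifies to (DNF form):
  ~m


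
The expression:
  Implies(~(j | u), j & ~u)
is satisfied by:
  {u: True, j: True}
  {u: True, j: False}
  {j: True, u: False}


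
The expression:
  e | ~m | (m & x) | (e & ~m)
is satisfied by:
  {x: True, e: True, m: False}
  {x: True, m: False, e: False}
  {e: True, m: False, x: False}
  {e: False, m: False, x: False}
  {x: True, e: True, m: True}
  {x: True, m: True, e: False}
  {e: True, m: True, x: False}


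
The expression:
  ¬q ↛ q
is always true.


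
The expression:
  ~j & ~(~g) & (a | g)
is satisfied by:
  {g: True, j: False}


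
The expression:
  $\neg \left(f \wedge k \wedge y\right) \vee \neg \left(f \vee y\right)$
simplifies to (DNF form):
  $\neg f \vee \neg k \vee \neg y$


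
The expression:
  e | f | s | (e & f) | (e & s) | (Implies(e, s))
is always true.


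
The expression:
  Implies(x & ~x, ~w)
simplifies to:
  True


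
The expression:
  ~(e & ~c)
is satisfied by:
  {c: True, e: False}
  {e: False, c: False}
  {e: True, c: True}


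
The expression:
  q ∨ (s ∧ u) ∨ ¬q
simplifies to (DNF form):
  True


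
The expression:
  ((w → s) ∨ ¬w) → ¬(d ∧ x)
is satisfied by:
  {w: True, s: False, d: False, x: False}
  {x: False, s: False, w: False, d: False}
  {w: True, s: True, x: False, d: False}
  {s: True, x: False, w: False, d: False}
  {x: True, w: True, s: False, d: False}
  {x: True, s: False, w: False, d: False}
  {x: True, w: True, s: True, d: False}
  {x: True, s: True, w: False, d: False}
  {d: True, w: True, x: False, s: False}
  {d: True, x: False, s: False, w: False}
  {d: True, w: True, s: True, x: False}
  {d: True, s: True, x: False, w: False}
  {d: True, w: True, x: True, s: False}
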